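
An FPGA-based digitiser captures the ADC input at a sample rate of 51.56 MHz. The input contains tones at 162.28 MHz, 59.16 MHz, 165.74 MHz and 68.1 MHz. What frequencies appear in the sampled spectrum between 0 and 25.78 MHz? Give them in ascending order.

7.6 MHz, 11.06 MHz, 16.54 MHz

fs/2 = 25.78 MHz.
162.28 MHz mod fs = 7.6 MHz.
7.6 MHz ≤ fs/2 = 25.78 MHz, appears at 7.6 MHz.
59.16 MHz mod fs = 7.6 MHz.
7.6 MHz ≤ fs/2 = 25.78 MHz, appears at 7.6 MHz.
165.74 MHz mod fs = 11.06 MHz.
11.06 MHz ≤ fs/2 = 25.78 MHz, appears at 11.06 MHz.
68.1 MHz mod fs = 16.54 MHz.
16.54 MHz ≤ fs/2 = 25.78 MHz, appears at 16.54 MHz.
Distinct values: {7.6 MHz, 11.06 MHz, 16.54 MHz}.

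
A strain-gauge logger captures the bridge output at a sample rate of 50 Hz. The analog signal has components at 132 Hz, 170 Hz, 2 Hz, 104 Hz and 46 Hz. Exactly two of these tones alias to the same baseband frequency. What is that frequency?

4 Hz

fs/2 = 25 Hz.
132 Hz mod fs = 32 Hz.
32 Hz > fs/2 = 25 Hz, folds to fs − 32 Hz = 18 Hz.
170 Hz mod fs = 20 Hz.
20 Hz ≤ fs/2 = 25 Hz, appears at 20 Hz.
2 Hz ≤ fs/2 = 25 Hz, passes unchanged.
104 Hz mod fs = 4 Hz.
4 Hz ≤ fs/2 = 25 Hz, appears at 4 Hz.
46 Hz > fs/2 = 25 Hz, folds to fs − 46 Hz = 4 Hz.
46 Hz and 104 Hz both map to 4 Hz.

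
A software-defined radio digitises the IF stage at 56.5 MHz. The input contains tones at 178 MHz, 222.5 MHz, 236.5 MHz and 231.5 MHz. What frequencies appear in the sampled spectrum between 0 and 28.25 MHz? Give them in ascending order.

3.5 MHz, 5.5 MHz, 8.5 MHz, 10.5 MHz

fs/2 = 28.25 MHz.
178 MHz mod fs = 8.5 MHz.
8.5 MHz ≤ fs/2 = 28.25 MHz, appears at 8.5 MHz.
222.5 MHz mod fs = 53 MHz.
53 MHz > fs/2 = 28.25 MHz, folds to fs − 53 MHz = 3.5 MHz.
236.5 MHz mod fs = 10.5 MHz.
10.5 MHz ≤ fs/2 = 28.25 MHz, appears at 10.5 MHz.
231.5 MHz mod fs = 5.5 MHz.
5.5 MHz ≤ fs/2 = 28.25 MHz, appears at 5.5 MHz.
Distinct values: {3.5 MHz, 5.5 MHz, 8.5 MHz, 10.5 MHz}.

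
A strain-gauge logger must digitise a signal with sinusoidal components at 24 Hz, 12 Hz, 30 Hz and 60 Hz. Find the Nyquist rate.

120 Hz

Highest-frequency component: 60 Hz.
Nyquist rate = 2 × 60 Hz = 120 Hz.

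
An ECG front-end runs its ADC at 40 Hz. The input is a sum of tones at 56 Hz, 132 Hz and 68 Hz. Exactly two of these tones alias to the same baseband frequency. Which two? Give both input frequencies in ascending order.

fs/2 = 20 Hz.
56 Hz mod fs = 16 Hz.
16 Hz ≤ fs/2 = 20 Hz, appears at 16 Hz.
132 Hz mod fs = 12 Hz.
12 Hz ≤ fs/2 = 20 Hz, appears at 12 Hz.
68 Hz mod fs = 28 Hz.
28 Hz > fs/2 = 20 Hz, folds to fs − 28 Hz = 12 Hz.
68 Hz and 132 Hz both map to 12 Hz.

68 Hz, 132 Hz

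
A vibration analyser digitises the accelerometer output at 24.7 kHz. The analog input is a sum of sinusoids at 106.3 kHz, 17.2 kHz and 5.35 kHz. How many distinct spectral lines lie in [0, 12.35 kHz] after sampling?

fs/2 = 12.35 kHz.
106.3 kHz mod fs = 7.5 kHz.
7.5 kHz ≤ fs/2 = 12.35 kHz, appears at 7.5 kHz.
17.2 kHz > fs/2 = 12.35 kHz, folds to fs − 17.2 kHz = 7.5 kHz.
5.35 kHz ≤ fs/2 = 12.35 kHz, passes unchanged.
Distinct values: {5.35 kHz, 7.5 kHz} → 2.

2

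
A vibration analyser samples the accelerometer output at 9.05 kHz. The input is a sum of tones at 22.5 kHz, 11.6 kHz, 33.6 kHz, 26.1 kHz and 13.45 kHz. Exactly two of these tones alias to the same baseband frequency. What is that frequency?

fs/2 = 4.525 kHz.
22.5 kHz mod fs = 4.4 kHz.
4.4 kHz ≤ fs/2 = 4.525 kHz, appears at 4.4 kHz.
11.6 kHz mod fs = 2.55 kHz.
2.55 kHz ≤ fs/2 = 4.525 kHz, appears at 2.55 kHz.
33.6 kHz mod fs = 6.45 kHz.
6.45 kHz > fs/2 = 4.525 kHz, folds to fs − 6.45 kHz = 2.6 kHz.
26.1 kHz mod fs = 8 kHz.
8 kHz > fs/2 = 4.525 kHz, folds to fs − 8 kHz = 1.05 kHz.
13.45 kHz mod fs = 4.4 kHz.
4.4 kHz ≤ fs/2 = 4.525 kHz, appears at 4.4 kHz.
13.45 kHz and 22.5 kHz both map to 4.4 kHz.

4.4 kHz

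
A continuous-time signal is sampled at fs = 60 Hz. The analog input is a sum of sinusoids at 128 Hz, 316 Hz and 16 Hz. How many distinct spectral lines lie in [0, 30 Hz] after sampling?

fs/2 = 30 Hz.
128 Hz mod fs = 8 Hz.
8 Hz ≤ fs/2 = 30 Hz, appears at 8 Hz.
316 Hz mod fs = 16 Hz.
16 Hz ≤ fs/2 = 30 Hz, appears at 16 Hz.
16 Hz ≤ fs/2 = 30 Hz, passes unchanged.
Distinct values: {8 Hz, 16 Hz} → 2.

2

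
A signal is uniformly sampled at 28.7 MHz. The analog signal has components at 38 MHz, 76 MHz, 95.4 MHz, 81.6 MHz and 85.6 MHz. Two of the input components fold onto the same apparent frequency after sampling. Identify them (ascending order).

fs/2 = 14.35 MHz.
38 MHz mod fs = 9.3 MHz.
9.3 MHz ≤ fs/2 = 14.35 MHz, appears at 9.3 MHz.
76 MHz mod fs = 18.6 MHz.
18.6 MHz > fs/2 = 14.35 MHz, folds to fs − 18.6 MHz = 10.1 MHz.
95.4 MHz mod fs = 9.3 MHz.
9.3 MHz ≤ fs/2 = 14.35 MHz, appears at 9.3 MHz.
81.6 MHz mod fs = 24.2 MHz.
24.2 MHz > fs/2 = 14.35 MHz, folds to fs − 24.2 MHz = 4.5 MHz.
85.6 MHz mod fs = 28.2 MHz.
28.2 MHz > fs/2 = 14.35 MHz, folds to fs − 28.2 MHz = 0.5 MHz.
38 MHz and 95.4 MHz both map to 9.3 MHz.

38 MHz, 95.4 MHz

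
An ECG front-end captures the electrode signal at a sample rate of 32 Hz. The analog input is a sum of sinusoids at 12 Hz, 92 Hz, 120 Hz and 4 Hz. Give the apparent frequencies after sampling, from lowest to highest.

4 Hz, 8 Hz, 12 Hz

fs/2 = 16 Hz.
12 Hz ≤ fs/2 = 16 Hz, passes unchanged.
92 Hz mod fs = 28 Hz.
28 Hz > fs/2 = 16 Hz, folds to fs − 28 Hz = 4 Hz.
120 Hz mod fs = 24 Hz.
24 Hz > fs/2 = 16 Hz, folds to fs − 24 Hz = 8 Hz.
4 Hz ≤ fs/2 = 16 Hz, passes unchanged.
Distinct values: {4 Hz, 8 Hz, 12 Hz}.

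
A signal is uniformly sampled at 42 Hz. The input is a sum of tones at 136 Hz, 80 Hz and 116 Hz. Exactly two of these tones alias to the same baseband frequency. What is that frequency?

fs/2 = 21 Hz.
136 Hz mod fs = 10 Hz.
10 Hz ≤ fs/2 = 21 Hz, appears at 10 Hz.
80 Hz mod fs = 38 Hz.
38 Hz > fs/2 = 21 Hz, folds to fs − 38 Hz = 4 Hz.
116 Hz mod fs = 32 Hz.
32 Hz > fs/2 = 21 Hz, folds to fs − 32 Hz = 10 Hz.
116 Hz and 136 Hz both map to 10 Hz.

10 Hz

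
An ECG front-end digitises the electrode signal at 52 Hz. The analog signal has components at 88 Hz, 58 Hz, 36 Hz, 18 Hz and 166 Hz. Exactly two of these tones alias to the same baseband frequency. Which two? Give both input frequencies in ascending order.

fs/2 = 26 Hz.
88 Hz mod fs = 36 Hz.
36 Hz > fs/2 = 26 Hz, folds to fs − 36 Hz = 16 Hz.
58 Hz mod fs = 6 Hz.
6 Hz ≤ fs/2 = 26 Hz, appears at 6 Hz.
36 Hz > fs/2 = 26 Hz, folds to fs − 36 Hz = 16 Hz.
18 Hz ≤ fs/2 = 26 Hz, passes unchanged.
166 Hz mod fs = 10 Hz.
10 Hz ≤ fs/2 = 26 Hz, appears at 10 Hz.
36 Hz and 88 Hz both map to 16 Hz.

36 Hz, 88 Hz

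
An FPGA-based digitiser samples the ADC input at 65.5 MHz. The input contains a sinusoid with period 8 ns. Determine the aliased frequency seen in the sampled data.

T = 8 ns → f = 1/T = 125 MHz.
125 MHz mod fs = 59.5 MHz.
59.5 MHz > fs/2 = 32.75 MHz, folds to fs − 59.5 MHz = 6 MHz.

6 MHz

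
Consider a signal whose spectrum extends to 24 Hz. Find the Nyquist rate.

48 Hz

Nyquist rate = 2 × 24 Hz = 48 Hz.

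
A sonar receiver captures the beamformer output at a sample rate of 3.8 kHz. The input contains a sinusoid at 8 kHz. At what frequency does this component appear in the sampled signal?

8 kHz mod fs = 0.4 kHz.
0.4 kHz ≤ fs/2 = 1.9 kHz, appears at 0.4 kHz.

0.4 kHz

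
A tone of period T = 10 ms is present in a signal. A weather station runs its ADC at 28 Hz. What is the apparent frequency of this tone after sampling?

12 Hz

T = 10 ms → f = 1/T = 100 Hz.
100 Hz mod fs = 16 Hz.
16 Hz > fs/2 = 14 Hz, folds to fs − 16 Hz = 12 Hz.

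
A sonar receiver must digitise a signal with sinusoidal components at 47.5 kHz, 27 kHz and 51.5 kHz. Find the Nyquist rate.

Highest-frequency component: 51.5 kHz.
Nyquist rate = 2 × 51.5 kHz = 103 kHz.

103 kHz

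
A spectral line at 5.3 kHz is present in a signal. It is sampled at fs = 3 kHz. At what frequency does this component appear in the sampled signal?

5.3 kHz mod fs = 2.3 kHz.
2.3 kHz > fs/2 = 1.5 kHz, folds to fs − 2.3 kHz = 0.7 kHz.

0.7 kHz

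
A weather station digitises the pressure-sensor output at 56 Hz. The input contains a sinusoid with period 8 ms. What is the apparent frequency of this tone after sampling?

T = 8 ms → f = 1/T = 125 Hz.
125 Hz mod fs = 13 Hz.
13 Hz ≤ fs/2 = 28 Hz, appears at 13 Hz.

13 Hz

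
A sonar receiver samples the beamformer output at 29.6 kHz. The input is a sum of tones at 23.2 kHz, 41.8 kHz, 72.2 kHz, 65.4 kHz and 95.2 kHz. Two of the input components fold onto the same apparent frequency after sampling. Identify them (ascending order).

fs/2 = 14.8 kHz.
23.2 kHz > fs/2 = 14.8 kHz, folds to fs − 23.2 kHz = 6.4 kHz.
41.8 kHz mod fs = 12.2 kHz.
12.2 kHz ≤ fs/2 = 14.8 kHz, appears at 12.2 kHz.
72.2 kHz mod fs = 13 kHz.
13 kHz ≤ fs/2 = 14.8 kHz, appears at 13 kHz.
65.4 kHz mod fs = 6.2 kHz.
6.2 kHz ≤ fs/2 = 14.8 kHz, appears at 6.2 kHz.
95.2 kHz mod fs = 6.4 kHz.
6.4 kHz ≤ fs/2 = 14.8 kHz, appears at 6.4 kHz.
23.2 kHz and 95.2 kHz both map to 6.4 kHz.

23.2 kHz, 95.2 kHz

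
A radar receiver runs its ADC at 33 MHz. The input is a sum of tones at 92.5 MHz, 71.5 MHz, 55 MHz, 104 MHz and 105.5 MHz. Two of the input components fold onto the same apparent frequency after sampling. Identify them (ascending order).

92.5 MHz, 105.5 MHz

fs/2 = 16.5 MHz.
92.5 MHz mod fs = 26.5 MHz.
26.5 MHz > fs/2 = 16.5 MHz, folds to fs − 26.5 MHz = 6.5 MHz.
71.5 MHz mod fs = 5.5 MHz.
5.5 MHz ≤ fs/2 = 16.5 MHz, appears at 5.5 MHz.
55 MHz mod fs = 22 MHz.
22 MHz > fs/2 = 16.5 MHz, folds to fs − 22 MHz = 11 MHz.
104 MHz mod fs = 5 MHz.
5 MHz ≤ fs/2 = 16.5 MHz, appears at 5 MHz.
105.5 MHz mod fs = 6.5 MHz.
6.5 MHz ≤ fs/2 = 16.5 MHz, appears at 6.5 MHz.
92.5 MHz and 105.5 MHz both map to 6.5 MHz.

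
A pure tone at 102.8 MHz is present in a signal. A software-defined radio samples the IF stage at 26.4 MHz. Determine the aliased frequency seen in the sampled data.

2.8 MHz

102.8 MHz mod fs = 23.6 MHz.
23.6 MHz > fs/2 = 13.2 MHz, folds to fs − 23.6 MHz = 2.8 MHz.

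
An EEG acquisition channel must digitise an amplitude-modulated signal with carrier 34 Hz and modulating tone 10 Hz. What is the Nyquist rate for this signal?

AM sidebands sit at fc ± fm = 24 Hz and 44 Hz.
Highest-frequency component: 44 Hz.
Nyquist rate = 2 × 44 Hz = 88 Hz.

88 Hz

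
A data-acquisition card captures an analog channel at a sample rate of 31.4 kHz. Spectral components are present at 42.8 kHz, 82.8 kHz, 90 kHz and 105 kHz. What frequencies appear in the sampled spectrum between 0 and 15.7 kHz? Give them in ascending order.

4.2 kHz, 10.8 kHz, 11.4 kHz

fs/2 = 15.7 kHz.
42.8 kHz mod fs = 11.4 kHz.
11.4 kHz ≤ fs/2 = 15.7 kHz, appears at 11.4 kHz.
82.8 kHz mod fs = 20 kHz.
20 kHz > fs/2 = 15.7 kHz, folds to fs − 20 kHz = 11.4 kHz.
90 kHz mod fs = 27.2 kHz.
27.2 kHz > fs/2 = 15.7 kHz, folds to fs − 27.2 kHz = 4.2 kHz.
105 kHz mod fs = 10.8 kHz.
10.8 kHz ≤ fs/2 = 15.7 kHz, appears at 10.8 kHz.
Distinct values: {4.2 kHz, 10.8 kHz, 11.4 kHz}.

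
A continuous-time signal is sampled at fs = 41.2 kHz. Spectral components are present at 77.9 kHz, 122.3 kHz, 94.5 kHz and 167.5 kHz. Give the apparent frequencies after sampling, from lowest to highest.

fs/2 = 20.6 kHz.
77.9 kHz mod fs = 36.7 kHz.
36.7 kHz > fs/2 = 20.6 kHz, folds to fs − 36.7 kHz = 4.5 kHz.
122.3 kHz mod fs = 39.9 kHz.
39.9 kHz > fs/2 = 20.6 kHz, folds to fs − 39.9 kHz = 1.3 kHz.
94.5 kHz mod fs = 12.1 kHz.
12.1 kHz ≤ fs/2 = 20.6 kHz, appears at 12.1 kHz.
167.5 kHz mod fs = 2.7 kHz.
2.7 kHz ≤ fs/2 = 20.6 kHz, appears at 2.7 kHz.
Distinct values: {1.3 kHz, 2.7 kHz, 4.5 kHz, 12.1 kHz}.

1.3 kHz, 2.7 kHz, 4.5 kHz, 12.1 kHz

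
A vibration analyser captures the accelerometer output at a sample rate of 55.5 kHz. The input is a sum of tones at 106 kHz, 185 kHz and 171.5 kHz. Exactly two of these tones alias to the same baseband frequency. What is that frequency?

5 kHz

fs/2 = 27.75 kHz.
106 kHz mod fs = 50.5 kHz.
50.5 kHz > fs/2 = 27.75 kHz, folds to fs − 50.5 kHz = 5 kHz.
185 kHz mod fs = 18.5 kHz.
18.5 kHz ≤ fs/2 = 27.75 kHz, appears at 18.5 kHz.
171.5 kHz mod fs = 5 kHz.
5 kHz ≤ fs/2 = 27.75 kHz, appears at 5 kHz.
106 kHz and 171.5 kHz both map to 5 kHz.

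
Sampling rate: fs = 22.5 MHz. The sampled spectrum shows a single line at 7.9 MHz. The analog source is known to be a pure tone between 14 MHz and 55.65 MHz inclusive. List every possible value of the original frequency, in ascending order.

Frequencies that alias to 7.9 MHz are k·fs ± 7.9 MHz for integer k ≥ 0.
k=0: 7.9 MHz.
k=1: 14.6 MHz, 30.4 MHz.
k=2: 37.1 MHz, 52.9 MHz.
k=3: 59.6 MHz, 75.4 MHz.
Within [14 MHz, 55.65 MHz]: 14.6 MHz, 30.4 MHz, 37.1 MHz, 52.9 MHz.

14.6 MHz, 30.4 MHz, 37.1 MHz, 52.9 MHz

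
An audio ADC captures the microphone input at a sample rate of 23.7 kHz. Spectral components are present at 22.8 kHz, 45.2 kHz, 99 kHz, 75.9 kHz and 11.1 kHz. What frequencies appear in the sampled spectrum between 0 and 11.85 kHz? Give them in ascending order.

fs/2 = 11.85 kHz.
22.8 kHz > fs/2 = 11.85 kHz, folds to fs − 22.8 kHz = 0.9 kHz.
45.2 kHz mod fs = 21.5 kHz.
21.5 kHz > fs/2 = 11.85 kHz, folds to fs − 21.5 kHz = 2.2 kHz.
99 kHz mod fs = 4.2 kHz.
4.2 kHz ≤ fs/2 = 11.85 kHz, appears at 4.2 kHz.
75.9 kHz mod fs = 4.8 kHz.
4.8 kHz ≤ fs/2 = 11.85 kHz, appears at 4.8 kHz.
11.1 kHz ≤ fs/2 = 11.85 kHz, passes unchanged.
Distinct values: {0.9 kHz, 2.2 kHz, 4.2 kHz, 4.8 kHz, 11.1 kHz}.

0.9 kHz, 2.2 kHz, 4.2 kHz, 4.8 kHz, 11.1 kHz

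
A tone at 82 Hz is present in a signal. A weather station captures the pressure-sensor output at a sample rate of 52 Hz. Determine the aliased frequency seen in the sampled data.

22 Hz

82 Hz mod fs = 30 Hz.
30 Hz > fs/2 = 26 Hz, folds to fs − 30 Hz = 22 Hz.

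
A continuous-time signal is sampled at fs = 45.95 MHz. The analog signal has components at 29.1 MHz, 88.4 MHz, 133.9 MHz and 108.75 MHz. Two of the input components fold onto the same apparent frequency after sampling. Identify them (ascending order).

29.1 MHz, 108.75 MHz

fs/2 = 22.975 MHz.
29.1 MHz > fs/2 = 22.975 MHz, folds to fs − 29.1 MHz = 16.85 MHz.
88.4 MHz mod fs = 42.45 MHz.
42.45 MHz > fs/2 = 22.975 MHz, folds to fs − 42.45 MHz = 3.5 MHz.
133.9 MHz mod fs = 42 MHz.
42 MHz > fs/2 = 22.975 MHz, folds to fs − 42 MHz = 3.95 MHz.
108.75 MHz mod fs = 16.85 MHz.
16.85 MHz ≤ fs/2 = 22.975 MHz, appears at 16.85 MHz.
29.1 MHz and 108.75 MHz both map to 16.85 MHz.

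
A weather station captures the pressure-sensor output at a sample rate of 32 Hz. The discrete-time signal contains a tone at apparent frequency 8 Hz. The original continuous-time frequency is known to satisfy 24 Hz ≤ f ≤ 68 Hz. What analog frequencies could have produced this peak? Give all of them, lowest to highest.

24 Hz, 40 Hz, 56 Hz

Frequencies that alias to 8 Hz are k·fs ± 8 Hz for integer k ≥ 0.
k=0: 8 Hz.
k=1: 24 Hz, 40 Hz.
k=2: 56 Hz, 72 Hz.
k=3: 88 Hz, 104 Hz.
Within [24 Hz, 68 Hz]: 24 Hz, 40 Hz, 56 Hz.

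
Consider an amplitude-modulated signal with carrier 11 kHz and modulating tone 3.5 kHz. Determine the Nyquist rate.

AM sidebands sit at fc ± fm = 7.5 kHz and 14.5 kHz.
Highest-frequency component: 14.5 kHz.
Nyquist rate = 2 × 14.5 kHz = 29 kHz.

29 kHz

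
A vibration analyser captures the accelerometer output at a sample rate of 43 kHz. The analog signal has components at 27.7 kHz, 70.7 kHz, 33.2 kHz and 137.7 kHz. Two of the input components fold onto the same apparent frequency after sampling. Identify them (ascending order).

27.7 kHz, 70.7 kHz

fs/2 = 21.5 kHz.
27.7 kHz > fs/2 = 21.5 kHz, folds to fs − 27.7 kHz = 15.3 kHz.
70.7 kHz mod fs = 27.7 kHz.
27.7 kHz > fs/2 = 21.5 kHz, folds to fs − 27.7 kHz = 15.3 kHz.
33.2 kHz > fs/2 = 21.5 kHz, folds to fs − 33.2 kHz = 9.8 kHz.
137.7 kHz mod fs = 8.7 kHz.
8.7 kHz ≤ fs/2 = 21.5 kHz, appears at 8.7 kHz.
27.7 kHz and 70.7 kHz both map to 15.3 kHz.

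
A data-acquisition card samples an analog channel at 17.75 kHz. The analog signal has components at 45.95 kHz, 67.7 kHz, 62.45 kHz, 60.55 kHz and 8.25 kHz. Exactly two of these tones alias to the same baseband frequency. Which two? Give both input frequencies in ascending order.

fs/2 = 8.875 kHz.
45.95 kHz mod fs = 10.45 kHz.
10.45 kHz > fs/2 = 8.875 kHz, folds to fs − 10.45 kHz = 7.3 kHz.
67.7 kHz mod fs = 14.45 kHz.
14.45 kHz > fs/2 = 8.875 kHz, folds to fs − 14.45 kHz = 3.3 kHz.
62.45 kHz mod fs = 9.2 kHz.
9.2 kHz > fs/2 = 8.875 kHz, folds to fs − 9.2 kHz = 8.55 kHz.
60.55 kHz mod fs = 7.3 kHz.
7.3 kHz ≤ fs/2 = 8.875 kHz, appears at 7.3 kHz.
8.25 kHz ≤ fs/2 = 8.875 kHz, passes unchanged.
45.95 kHz and 60.55 kHz both map to 7.3 kHz.

45.95 kHz, 60.55 kHz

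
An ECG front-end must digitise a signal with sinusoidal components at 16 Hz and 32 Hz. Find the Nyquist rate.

Highest-frequency component: 32 Hz.
Nyquist rate = 2 × 32 Hz = 64 Hz.

64 Hz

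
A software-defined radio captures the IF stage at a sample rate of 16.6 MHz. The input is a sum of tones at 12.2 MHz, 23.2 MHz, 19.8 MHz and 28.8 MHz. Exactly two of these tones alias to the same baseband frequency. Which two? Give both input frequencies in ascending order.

fs/2 = 8.3 MHz.
12.2 MHz > fs/2 = 8.3 MHz, folds to fs − 12.2 MHz = 4.4 MHz.
23.2 MHz mod fs = 6.6 MHz.
6.6 MHz ≤ fs/2 = 8.3 MHz, appears at 6.6 MHz.
19.8 MHz mod fs = 3.2 MHz.
3.2 MHz ≤ fs/2 = 8.3 MHz, appears at 3.2 MHz.
28.8 MHz mod fs = 12.2 MHz.
12.2 MHz > fs/2 = 8.3 MHz, folds to fs − 12.2 MHz = 4.4 MHz.
12.2 MHz and 28.8 MHz both map to 4.4 MHz.

12.2 MHz, 28.8 MHz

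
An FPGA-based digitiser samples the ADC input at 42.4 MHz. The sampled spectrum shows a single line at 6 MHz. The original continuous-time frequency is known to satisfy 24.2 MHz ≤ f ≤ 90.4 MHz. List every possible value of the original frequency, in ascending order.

36.4 MHz, 48.4 MHz, 78.8 MHz

Frequencies that alias to 6 MHz are k·fs ± 6 MHz for integer k ≥ 0.
k=0: 6 MHz.
k=1: 36.4 MHz, 48.4 MHz.
k=2: 78.8 MHz, 90.8 MHz.
k=3: 121.2 MHz, 133.2 MHz.
Within [24.2 MHz, 90.4 MHz]: 36.4 MHz, 48.4 MHz, 78.8 MHz.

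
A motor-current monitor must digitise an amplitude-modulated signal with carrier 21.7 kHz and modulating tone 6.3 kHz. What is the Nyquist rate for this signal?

AM sidebands sit at fc ± fm = 15.4 kHz and 28 kHz.
Highest-frequency component: 28 kHz.
Nyquist rate = 2 × 28 kHz = 56 kHz.

56 kHz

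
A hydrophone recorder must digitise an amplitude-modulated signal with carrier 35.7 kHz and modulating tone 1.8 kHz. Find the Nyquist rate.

75 kHz

AM sidebands sit at fc ± fm = 33.9 kHz and 37.5 kHz.
Highest-frequency component: 37.5 kHz.
Nyquist rate = 2 × 37.5 kHz = 75 kHz.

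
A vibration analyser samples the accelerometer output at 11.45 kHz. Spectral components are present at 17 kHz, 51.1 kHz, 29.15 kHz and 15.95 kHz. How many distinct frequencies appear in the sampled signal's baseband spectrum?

fs/2 = 5.725 kHz.
17 kHz mod fs = 5.55 kHz.
5.55 kHz ≤ fs/2 = 5.725 kHz, appears at 5.55 kHz.
51.1 kHz mod fs = 5.3 kHz.
5.3 kHz ≤ fs/2 = 5.725 kHz, appears at 5.3 kHz.
29.15 kHz mod fs = 6.25 kHz.
6.25 kHz > fs/2 = 5.725 kHz, folds to fs − 6.25 kHz = 5.2 kHz.
15.95 kHz mod fs = 4.5 kHz.
4.5 kHz ≤ fs/2 = 5.725 kHz, appears at 4.5 kHz.
Distinct values: {4.5 kHz, 5.2 kHz, 5.3 kHz, 5.55 kHz} → 4.

4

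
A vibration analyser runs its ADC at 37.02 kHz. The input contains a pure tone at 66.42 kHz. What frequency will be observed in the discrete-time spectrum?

7.62 kHz

66.42 kHz mod fs = 29.4 kHz.
29.4 kHz > fs/2 = 18.51 kHz, folds to fs − 29.4 kHz = 7.62 kHz.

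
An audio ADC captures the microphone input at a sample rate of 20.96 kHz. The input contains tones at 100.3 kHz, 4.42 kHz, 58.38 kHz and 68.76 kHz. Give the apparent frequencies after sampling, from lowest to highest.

4.42 kHz, 4.5 kHz, 5.88 kHz

fs/2 = 10.48 kHz.
100.3 kHz mod fs = 16.46 kHz.
16.46 kHz > fs/2 = 10.48 kHz, folds to fs − 16.46 kHz = 4.5 kHz.
4.42 kHz ≤ fs/2 = 10.48 kHz, passes unchanged.
58.38 kHz mod fs = 16.46 kHz.
16.46 kHz > fs/2 = 10.48 kHz, folds to fs − 16.46 kHz = 4.5 kHz.
68.76 kHz mod fs = 5.88 kHz.
5.88 kHz ≤ fs/2 = 10.48 kHz, appears at 5.88 kHz.
Distinct values: {4.42 kHz, 4.5 kHz, 5.88 kHz}.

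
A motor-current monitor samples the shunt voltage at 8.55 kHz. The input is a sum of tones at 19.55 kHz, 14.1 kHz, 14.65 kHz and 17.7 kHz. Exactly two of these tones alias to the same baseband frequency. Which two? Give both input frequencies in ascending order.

fs/2 = 4.275 kHz.
19.55 kHz mod fs = 2.45 kHz.
2.45 kHz ≤ fs/2 = 4.275 kHz, appears at 2.45 kHz.
14.1 kHz mod fs = 5.55 kHz.
5.55 kHz > fs/2 = 4.275 kHz, folds to fs − 5.55 kHz = 3 kHz.
14.65 kHz mod fs = 6.1 kHz.
6.1 kHz > fs/2 = 4.275 kHz, folds to fs − 6.1 kHz = 2.45 kHz.
17.7 kHz mod fs = 0.6 kHz.
0.6 kHz ≤ fs/2 = 4.275 kHz, appears at 0.6 kHz.
14.65 kHz and 19.55 kHz both map to 2.45 kHz.

14.65 kHz, 19.55 kHz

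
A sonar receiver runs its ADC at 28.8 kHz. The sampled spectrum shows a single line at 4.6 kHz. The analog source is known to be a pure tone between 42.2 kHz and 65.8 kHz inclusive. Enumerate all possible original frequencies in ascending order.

Frequencies that alias to 4.6 kHz are k·fs ± 4.6 kHz for integer k ≥ 0.
k=0: 4.6 kHz.
k=1: 24.2 kHz, 33.4 kHz.
k=2: 53 kHz, 62.2 kHz.
k=3: 81.8 kHz, 91 kHz.
Within [42.2 kHz, 65.8 kHz]: 53 kHz, 62.2 kHz.

53 kHz, 62.2 kHz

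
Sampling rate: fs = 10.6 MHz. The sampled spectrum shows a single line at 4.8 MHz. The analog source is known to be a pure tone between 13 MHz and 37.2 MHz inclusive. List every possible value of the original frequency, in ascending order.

15.4 MHz, 16.4 MHz, 26 MHz, 27 MHz, 36.6 MHz

Frequencies that alias to 4.8 MHz are k·fs ± 4.8 MHz for integer k ≥ 0.
k=0: 4.8 MHz.
k=1: 5.8 MHz, 15.4 MHz.
k=2: 16.4 MHz, 26 MHz.
k=3: 27 MHz, 36.6 MHz.
k=4: 37.6 MHz, 47.2 MHz.
Within [13 MHz, 37.2 MHz]: 15.4 MHz, 16.4 MHz, 26 MHz, 27 MHz, 36.6 MHz.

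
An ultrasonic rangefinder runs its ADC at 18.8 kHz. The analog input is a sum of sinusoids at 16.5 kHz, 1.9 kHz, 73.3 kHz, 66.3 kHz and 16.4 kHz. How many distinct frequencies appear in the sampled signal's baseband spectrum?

fs/2 = 9.4 kHz.
16.5 kHz > fs/2 = 9.4 kHz, folds to fs − 16.5 kHz = 2.3 kHz.
1.9 kHz ≤ fs/2 = 9.4 kHz, passes unchanged.
73.3 kHz mod fs = 16.9 kHz.
16.9 kHz > fs/2 = 9.4 kHz, folds to fs − 16.9 kHz = 1.9 kHz.
66.3 kHz mod fs = 9.9 kHz.
9.9 kHz > fs/2 = 9.4 kHz, folds to fs − 9.9 kHz = 8.9 kHz.
16.4 kHz > fs/2 = 9.4 kHz, folds to fs − 16.4 kHz = 2.4 kHz.
Distinct values: {1.9 kHz, 2.3 kHz, 2.4 kHz, 8.9 kHz} → 4.

4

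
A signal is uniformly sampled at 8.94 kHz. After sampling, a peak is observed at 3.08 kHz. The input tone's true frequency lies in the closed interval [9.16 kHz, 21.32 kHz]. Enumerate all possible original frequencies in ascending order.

12.02 kHz, 14.8 kHz, 20.96 kHz

Frequencies that alias to 3.08 kHz are k·fs ± 3.08 kHz for integer k ≥ 0.
k=0: 3.08 kHz.
k=1: 5.86 kHz, 12.02 kHz.
k=2: 14.8 kHz, 20.96 kHz.
k=3: 23.74 kHz, 29.9 kHz.
Within [9.16 kHz, 21.32 kHz]: 12.02 kHz, 14.8 kHz, 20.96 kHz.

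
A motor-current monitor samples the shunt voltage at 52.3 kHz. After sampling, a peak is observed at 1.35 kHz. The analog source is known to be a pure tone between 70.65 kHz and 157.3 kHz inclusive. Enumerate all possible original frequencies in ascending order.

103.25 kHz, 105.95 kHz, 155.55 kHz

Frequencies that alias to 1.35 kHz are k·fs ± 1.35 kHz for integer k ≥ 0.
k=0: 1.35 kHz.
k=1: 50.95 kHz, 53.65 kHz.
k=2: 103.25 kHz, 105.95 kHz.
k=3: 155.55 kHz, 158.25 kHz.
k=4: 207.85 kHz, 210.55 kHz.
Within [70.65 kHz, 157.3 kHz]: 103.25 kHz, 105.95 kHz, 155.55 kHz.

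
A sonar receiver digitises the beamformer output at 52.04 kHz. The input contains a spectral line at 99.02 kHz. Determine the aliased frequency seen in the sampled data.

99.02 kHz mod fs = 46.98 kHz.
46.98 kHz > fs/2 = 26.02 kHz, folds to fs − 46.98 kHz = 5.06 kHz.

5.06 kHz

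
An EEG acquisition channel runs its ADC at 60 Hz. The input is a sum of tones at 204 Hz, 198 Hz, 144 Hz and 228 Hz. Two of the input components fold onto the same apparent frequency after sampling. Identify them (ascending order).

144 Hz, 204 Hz

fs/2 = 30 Hz.
204 Hz mod fs = 24 Hz.
24 Hz ≤ fs/2 = 30 Hz, appears at 24 Hz.
198 Hz mod fs = 18 Hz.
18 Hz ≤ fs/2 = 30 Hz, appears at 18 Hz.
144 Hz mod fs = 24 Hz.
24 Hz ≤ fs/2 = 30 Hz, appears at 24 Hz.
228 Hz mod fs = 48 Hz.
48 Hz > fs/2 = 30 Hz, folds to fs − 48 Hz = 12 Hz.
144 Hz and 204 Hz both map to 24 Hz.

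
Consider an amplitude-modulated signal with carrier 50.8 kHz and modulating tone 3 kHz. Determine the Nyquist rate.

107.6 kHz

AM sidebands sit at fc ± fm = 47.8 kHz and 53.8 kHz.
Highest-frequency component: 53.8 kHz.
Nyquist rate = 2 × 53.8 kHz = 107.6 kHz.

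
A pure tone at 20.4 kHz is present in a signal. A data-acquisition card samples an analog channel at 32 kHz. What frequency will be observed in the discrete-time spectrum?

20.4 kHz > fs/2 = 16 kHz, folds to fs − 20.4 kHz = 11.6 kHz.

11.6 kHz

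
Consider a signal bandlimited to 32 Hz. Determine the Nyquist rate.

Nyquist rate = 2 × 32 Hz = 64 Hz.

64 Hz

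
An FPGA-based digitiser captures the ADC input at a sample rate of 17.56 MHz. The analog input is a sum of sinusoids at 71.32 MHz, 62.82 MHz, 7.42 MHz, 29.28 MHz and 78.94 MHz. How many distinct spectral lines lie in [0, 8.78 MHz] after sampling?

4

fs/2 = 8.78 MHz.
71.32 MHz mod fs = 1.08 MHz.
1.08 MHz ≤ fs/2 = 8.78 MHz, appears at 1.08 MHz.
62.82 MHz mod fs = 10.14 MHz.
10.14 MHz > fs/2 = 8.78 MHz, folds to fs − 10.14 MHz = 7.42 MHz.
7.42 MHz ≤ fs/2 = 8.78 MHz, passes unchanged.
29.28 MHz mod fs = 11.72 MHz.
11.72 MHz > fs/2 = 8.78 MHz, folds to fs − 11.72 MHz = 5.84 MHz.
78.94 MHz mod fs = 8.7 MHz.
8.7 MHz ≤ fs/2 = 8.78 MHz, appears at 8.7 MHz.
Distinct values: {1.08 MHz, 5.84 MHz, 7.42 MHz, 8.7 MHz} → 4.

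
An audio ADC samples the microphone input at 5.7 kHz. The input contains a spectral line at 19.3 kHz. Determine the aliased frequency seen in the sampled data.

2.2 kHz

19.3 kHz mod fs = 2.2 kHz.
2.2 kHz ≤ fs/2 = 2.85 kHz, appears at 2.2 kHz.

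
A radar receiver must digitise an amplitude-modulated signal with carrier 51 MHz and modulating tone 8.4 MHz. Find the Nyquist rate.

AM sidebands sit at fc ± fm = 42.6 MHz and 59.4 MHz.
Highest-frequency component: 59.4 MHz.
Nyquist rate = 2 × 59.4 MHz = 118.8 MHz.

118.8 MHz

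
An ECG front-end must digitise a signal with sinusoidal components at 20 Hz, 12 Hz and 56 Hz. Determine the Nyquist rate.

112 Hz

Highest-frequency component: 56 Hz.
Nyquist rate = 2 × 56 Hz = 112 Hz.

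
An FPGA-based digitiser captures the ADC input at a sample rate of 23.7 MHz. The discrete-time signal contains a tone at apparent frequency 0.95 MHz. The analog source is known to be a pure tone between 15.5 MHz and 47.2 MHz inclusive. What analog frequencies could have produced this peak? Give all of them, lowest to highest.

Frequencies that alias to 0.95 MHz are k·fs ± 0.95 MHz for integer k ≥ 0.
k=0: 0.95 MHz.
k=1: 22.75 MHz, 24.65 MHz.
k=2: 46.45 MHz, 48.35 MHz.
k=3: 70.15 MHz, 72.05 MHz.
Within [15.5 MHz, 47.2 MHz]: 22.75 MHz, 24.65 MHz, 46.45 MHz.

22.75 MHz, 24.65 MHz, 46.45 MHz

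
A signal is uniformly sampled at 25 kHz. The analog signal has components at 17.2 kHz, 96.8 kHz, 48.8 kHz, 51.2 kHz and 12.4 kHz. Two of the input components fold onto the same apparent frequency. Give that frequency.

fs/2 = 12.5 kHz.
17.2 kHz > fs/2 = 12.5 kHz, folds to fs − 17.2 kHz = 7.8 kHz.
96.8 kHz mod fs = 21.8 kHz.
21.8 kHz > fs/2 = 12.5 kHz, folds to fs − 21.8 kHz = 3.2 kHz.
48.8 kHz mod fs = 23.8 kHz.
23.8 kHz > fs/2 = 12.5 kHz, folds to fs − 23.8 kHz = 1.2 kHz.
51.2 kHz mod fs = 1.2 kHz.
1.2 kHz ≤ fs/2 = 12.5 kHz, appears at 1.2 kHz.
12.4 kHz ≤ fs/2 = 12.5 kHz, passes unchanged.
48.8 kHz and 51.2 kHz both map to 1.2 kHz.

1.2 kHz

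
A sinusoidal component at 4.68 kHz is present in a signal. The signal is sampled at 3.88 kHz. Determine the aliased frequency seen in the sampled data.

4.68 kHz mod fs = 0.8 kHz.
0.8 kHz ≤ fs/2 = 1.94 kHz, appears at 0.8 kHz.

0.8 kHz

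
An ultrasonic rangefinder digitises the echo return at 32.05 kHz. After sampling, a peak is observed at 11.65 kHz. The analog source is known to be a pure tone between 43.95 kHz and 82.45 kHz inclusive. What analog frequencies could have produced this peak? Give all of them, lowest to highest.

Frequencies that alias to 11.65 kHz are k·fs ± 11.65 kHz for integer k ≥ 0.
k=0: 11.65 kHz.
k=1: 20.4 kHz, 43.7 kHz.
k=2: 52.45 kHz, 75.75 kHz.
k=3: 84.5 kHz, 107.8 kHz.
Within [43.95 kHz, 82.45 kHz]: 52.45 kHz, 75.75 kHz.

52.45 kHz, 75.75 kHz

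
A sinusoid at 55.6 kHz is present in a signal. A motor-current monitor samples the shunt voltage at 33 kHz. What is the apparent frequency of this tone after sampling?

55.6 kHz mod fs = 22.6 kHz.
22.6 kHz > fs/2 = 16.5 kHz, folds to fs − 22.6 kHz = 10.4 kHz.

10.4 kHz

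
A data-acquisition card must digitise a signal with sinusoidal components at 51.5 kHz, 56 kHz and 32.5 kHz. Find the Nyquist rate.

Highest-frequency component: 56 kHz.
Nyquist rate = 2 × 56 kHz = 112 kHz.

112 kHz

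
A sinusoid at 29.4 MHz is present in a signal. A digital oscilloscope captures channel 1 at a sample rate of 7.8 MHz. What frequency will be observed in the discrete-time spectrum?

29.4 MHz mod fs = 6 MHz.
6 MHz > fs/2 = 3.9 MHz, folds to fs − 6 MHz = 1.8 MHz.

1.8 MHz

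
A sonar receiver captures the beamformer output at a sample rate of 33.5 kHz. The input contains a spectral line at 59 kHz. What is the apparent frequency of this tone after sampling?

8 kHz

59 kHz mod fs = 25.5 kHz.
25.5 kHz > fs/2 = 16.75 kHz, folds to fs − 25.5 kHz = 8 kHz.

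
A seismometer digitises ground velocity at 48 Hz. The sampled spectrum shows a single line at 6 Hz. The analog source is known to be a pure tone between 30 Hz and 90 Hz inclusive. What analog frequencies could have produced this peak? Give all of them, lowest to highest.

Frequencies that alias to 6 Hz are k·fs ± 6 Hz for integer k ≥ 0.
k=0: 6 Hz.
k=1: 42 Hz, 54 Hz.
k=2: 90 Hz, 102 Hz.
k=3: 138 Hz, 150 Hz.
Within [30 Hz, 90 Hz]: 42 Hz, 54 Hz, 90 Hz.

42 Hz, 54 Hz, 90 Hz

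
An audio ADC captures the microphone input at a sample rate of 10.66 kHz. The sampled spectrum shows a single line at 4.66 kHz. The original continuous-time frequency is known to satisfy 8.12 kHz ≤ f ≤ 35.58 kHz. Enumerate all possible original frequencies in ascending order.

Frequencies that alias to 4.66 kHz are k·fs ± 4.66 kHz for integer k ≥ 0.
k=0: 4.66 kHz.
k=1: 6 kHz, 15.32 kHz.
k=2: 16.66 kHz, 25.98 kHz.
k=3: 27.32 kHz, 36.64 kHz.
k=4: 37.98 kHz, 47.3 kHz.
Within [8.12 kHz, 35.58 kHz]: 15.32 kHz, 16.66 kHz, 25.98 kHz, 27.32 kHz.

15.32 kHz, 16.66 kHz, 25.98 kHz, 27.32 kHz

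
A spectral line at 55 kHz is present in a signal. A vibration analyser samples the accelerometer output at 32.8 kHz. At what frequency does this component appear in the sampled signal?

55 kHz mod fs = 22.2 kHz.
22.2 kHz > fs/2 = 16.4 kHz, folds to fs − 22.2 kHz = 10.6 kHz.

10.6 kHz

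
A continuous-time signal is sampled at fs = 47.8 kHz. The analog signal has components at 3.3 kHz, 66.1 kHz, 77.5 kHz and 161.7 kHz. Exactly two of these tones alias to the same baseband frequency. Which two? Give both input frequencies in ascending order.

66.1 kHz, 161.7 kHz

fs/2 = 23.9 kHz.
3.3 kHz ≤ fs/2 = 23.9 kHz, passes unchanged.
66.1 kHz mod fs = 18.3 kHz.
18.3 kHz ≤ fs/2 = 23.9 kHz, appears at 18.3 kHz.
77.5 kHz mod fs = 29.7 kHz.
29.7 kHz > fs/2 = 23.9 kHz, folds to fs − 29.7 kHz = 18.1 kHz.
161.7 kHz mod fs = 18.3 kHz.
18.3 kHz ≤ fs/2 = 23.9 kHz, appears at 18.3 kHz.
66.1 kHz and 161.7 kHz both map to 18.3 kHz.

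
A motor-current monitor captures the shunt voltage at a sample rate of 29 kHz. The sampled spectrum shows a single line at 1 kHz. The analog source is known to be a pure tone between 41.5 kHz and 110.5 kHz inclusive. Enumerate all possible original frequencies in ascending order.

57 kHz, 59 kHz, 86 kHz, 88 kHz

Frequencies that alias to 1 kHz are k·fs ± 1 kHz for integer k ≥ 0.
k=0: 1 kHz.
k=1: 28 kHz, 30 kHz.
k=2: 57 kHz, 59 kHz.
k=3: 86 kHz, 88 kHz.
k=4: 115 kHz, 117 kHz.
Within [41.5 kHz, 110.5 kHz]: 57 kHz, 59 kHz, 86 kHz, 88 kHz.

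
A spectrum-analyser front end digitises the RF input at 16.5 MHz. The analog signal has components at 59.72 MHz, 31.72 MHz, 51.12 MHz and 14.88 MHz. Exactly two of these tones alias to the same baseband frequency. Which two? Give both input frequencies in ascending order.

fs/2 = 8.25 MHz.
59.72 MHz mod fs = 10.22 MHz.
10.22 MHz > fs/2 = 8.25 MHz, folds to fs − 10.22 MHz = 6.28 MHz.
31.72 MHz mod fs = 15.22 MHz.
15.22 MHz > fs/2 = 8.25 MHz, folds to fs − 15.22 MHz = 1.28 MHz.
51.12 MHz mod fs = 1.62 MHz.
1.62 MHz ≤ fs/2 = 8.25 MHz, appears at 1.62 MHz.
14.88 MHz > fs/2 = 8.25 MHz, folds to fs − 14.88 MHz = 1.62 MHz.
14.88 MHz and 51.12 MHz both map to 1.62 MHz.

14.88 MHz, 51.12 MHz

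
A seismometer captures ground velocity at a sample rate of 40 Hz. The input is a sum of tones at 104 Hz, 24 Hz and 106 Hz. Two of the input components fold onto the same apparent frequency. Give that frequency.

16 Hz

fs/2 = 20 Hz.
104 Hz mod fs = 24 Hz.
24 Hz > fs/2 = 20 Hz, folds to fs − 24 Hz = 16 Hz.
24 Hz > fs/2 = 20 Hz, folds to fs − 24 Hz = 16 Hz.
106 Hz mod fs = 26 Hz.
26 Hz > fs/2 = 20 Hz, folds to fs − 26 Hz = 14 Hz.
24 Hz and 104 Hz both map to 16 Hz.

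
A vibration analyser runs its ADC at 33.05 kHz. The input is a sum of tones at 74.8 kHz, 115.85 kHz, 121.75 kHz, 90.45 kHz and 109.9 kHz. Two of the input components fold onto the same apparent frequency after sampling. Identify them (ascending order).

74.8 kHz, 90.45 kHz

fs/2 = 16.525 kHz.
74.8 kHz mod fs = 8.7 kHz.
8.7 kHz ≤ fs/2 = 16.525 kHz, appears at 8.7 kHz.
115.85 kHz mod fs = 16.7 kHz.
16.7 kHz > fs/2 = 16.525 kHz, folds to fs − 16.7 kHz = 16.35 kHz.
121.75 kHz mod fs = 22.6 kHz.
22.6 kHz > fs/2 = 16.525 kHz, folds to fs − 22.6 kHz = 10.45 kHz.
90.45 kHz mod fs = 24.35 kHz.
24.35 kHz > fs/2 = 16.525 kHz, folds to fs − 24.35 kHz = 8.7 kHz.
109.9 kHz mod fs = 10.75 kHz.
10.75 kHz ≤ fs/2 = 16.525 kHz, appears at 10.75 kHz.
74.8 kHz and 90.45 kHz both map to 8.7 kHz.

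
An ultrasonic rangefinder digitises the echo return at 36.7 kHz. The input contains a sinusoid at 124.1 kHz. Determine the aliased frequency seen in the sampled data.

124.1 kHz mod fs = 14 kHz.
14 kHz ≤ fs/2 = 18.35 kHz, appears at 14 kHz.

14 kHz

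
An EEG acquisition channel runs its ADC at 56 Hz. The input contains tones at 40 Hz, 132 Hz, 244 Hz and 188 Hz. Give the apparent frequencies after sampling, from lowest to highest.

fs/2 = 28 Hz.
40 Hz > fs/2 = 28 Hz, folds to fs − 40 Hz = 16 Hz.
132 Hz mod fs = 20 Hz.
20 Hz ≤ fs/2 = 28 Hz, appears at 20 Hz.
244 Hz mod fs = 20 Hz.
20 Hz ≤ fs/2 = 28 Hz, appears at 20 Hz.
188 Hz mod fs = 20 Hz.
20 Hz ≤ fs/2 = 28 Hz, appears at 20 Hz.
Distinct values: {16 Hz, 20 Hz}.

16 Hz, 20 Hz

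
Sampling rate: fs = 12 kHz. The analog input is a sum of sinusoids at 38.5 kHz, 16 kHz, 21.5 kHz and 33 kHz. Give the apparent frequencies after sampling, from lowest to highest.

fs/2 = 6 kHz.
38.5 kHz mod fs = 2.5 kHz.
2.5 kHz ≤ fs/2 = 6 kHz, appears at 2.5 kHz.
16 kHz mod fs = 4 kHz.
4 kHz ≤ fs/2 = 6 kHz, appears at 4 kHz.
21.5 kHz mod fs = 9.5 kHz.
9.5 kHz > fs/2 = 6 kHz, folds to fs − 9.5 kHz = 2.5 kHz.
33 kHz mod fs = 9 kHz.
9 kHz > fs/2 = 6 kHz, folds to fs − 9 kHz = 3 kHz.
Distinct values: {2.5 kHz, 3 kHz, 4 kHz}.

2.5 kHz, 3 kHz, 4 kHz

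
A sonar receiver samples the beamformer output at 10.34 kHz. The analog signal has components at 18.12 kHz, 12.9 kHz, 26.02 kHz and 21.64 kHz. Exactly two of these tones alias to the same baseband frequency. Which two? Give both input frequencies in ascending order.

fs/2 = 5.17 kHz.
18.12 kHz mod fs = 7.78 kHz.
7.78 kHz > fs/2 = 5.17 kHz, folds to fs − 7.78 kHz = 2.56 kHz.
12.9 kHz mod fs = 2.56 kHz.
2.56 kHz ≤ fs/2 = 5.17 kHz, appears at 2.56 kHz.
26.02 kHz mod fs = 5.34 kHz.
5.34 kHz > fs/2 = 5.17 kHz, folds to fs − 5.34 kHz = 5 kHz.
21.64 kHz mod fs = 0.96 kHz.
0.96 kHz ≤ fs/2 = 5.17 kHz, appears at 0.96 kHz.
12.9 kHz and 18.12 kHz both map to 2.56 kHz.

12.9 kHz, 18.12 kHz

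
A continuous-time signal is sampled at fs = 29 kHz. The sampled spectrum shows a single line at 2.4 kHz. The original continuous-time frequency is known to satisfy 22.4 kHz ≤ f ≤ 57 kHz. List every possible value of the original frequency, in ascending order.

Frequencies that alias to 2.4 kHz are k·fs ± 2.4 kHz for integer k ≥ 0.
k=0: 2.4 kHz.
k=1: 26.6 kHz, 31.4 kHz.
k=2: 55.6 kHz, 60.4 kHz.
k=3: 84.6 kHz, 89.4 kHz.
Within [22.4 kHz, 57 kHz]: 26.6 kHz, 31.4 kHz, 55.6 kHz.

26.6 kHz, 31.4 kHz, 55.6 kHz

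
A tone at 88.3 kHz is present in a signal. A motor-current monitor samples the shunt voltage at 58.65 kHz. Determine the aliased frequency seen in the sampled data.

88.3 kHz mod fs = 29.65 kHz.
29.65 kHz > fs/2 = 29.325 kHz, folds to fs − 29.65 kHz = 29 kHz.

29 kHz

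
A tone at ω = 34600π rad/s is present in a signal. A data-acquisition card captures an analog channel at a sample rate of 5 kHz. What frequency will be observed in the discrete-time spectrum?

ω = 34600π rad/s → f = ω/(2π) = 17300 Hz = 17.3 kHz.
17.3 kHz mod fs = 2.3 kHz.
2.3 kHz ≤ fs/2 = 2.5 kHz, appears at 2.3 kHz.

2.3 kHz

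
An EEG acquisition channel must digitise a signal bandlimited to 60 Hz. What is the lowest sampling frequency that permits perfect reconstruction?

120 Hz

Nyquist rate = 2 × 60 Hz = 120 Hz.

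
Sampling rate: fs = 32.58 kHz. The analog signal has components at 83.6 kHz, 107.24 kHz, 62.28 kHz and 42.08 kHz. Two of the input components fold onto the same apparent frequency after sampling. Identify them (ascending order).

42.08 kHz, 107.24 kHz

fs/2 = 16.29 kHz.
83.6 kHz mod fs = 18.44 kHz.
18.44 kHz > fs/2 = 16.29 kHz, folds to fs − 18.44 kHz = 14.14 kHz.
107.24 kHz mod fs = 9.5 kHz.
9.5 kHz ≤ fs/2 = 16.29 kHz, appears at 9.5 kHz.
62.28 kHz mod fs = 29.7 kHz.
29.7 kHz > fs/2 = 16.29 kHz, folds to fs − 29.7 kHz = 2.88 kHz.
42.08 kHz mod fs = 9.5 kHz.
9.5 kHz ≤ fs/2 = 16.29 kHz, appears at 9.5 kHz.
42.08 kHz and 107.24 kHz both map to 9.5 kHz.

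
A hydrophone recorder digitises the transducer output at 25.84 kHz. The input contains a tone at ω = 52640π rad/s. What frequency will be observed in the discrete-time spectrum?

ω = 52640π rad/s → f = ω/(2π) = 26320 Hz = 26.32 kHz.
26.32 kHz mod fs = 0.48 kHz.
0.48 kHz ≤ fs/2 = 12.92 kHz, appears at 0.48 kHz.

0.48 kHz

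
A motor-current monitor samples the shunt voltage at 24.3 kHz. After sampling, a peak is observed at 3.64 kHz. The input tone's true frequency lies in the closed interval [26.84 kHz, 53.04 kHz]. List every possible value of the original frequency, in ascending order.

Frequencies that alias to 3.64 kHz are k·fs ± 3.64 kHz for integer k ≥ 0.
k=0: 3.64 kHz.
k=1: 20.66 kHz, 27.94 kHz.
k=2: 44.96 kHz, 52.24 kHz.
k=3: 69.26 kHz, 76.54 kHz.
Within [26.84 kHz, 53.04 kHz]: 27.94 kHz, 44.96 kHz, 52.24 kHz.

27.94 kHz, 44.96 kHz, 52.24 kHz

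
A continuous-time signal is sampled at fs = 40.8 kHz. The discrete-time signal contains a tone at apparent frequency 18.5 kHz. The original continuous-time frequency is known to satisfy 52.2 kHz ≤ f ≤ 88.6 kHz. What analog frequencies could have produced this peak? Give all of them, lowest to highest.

Frequencies that alias to 18.5 kHz are k·fs ± 18.5 kHz for integer k ≥ 0.
k=0: 18.5 kHz.
k=1: 22.3 kHz, 59.3 kHz.
k=2: 63.1 kHz, 100.1 kHz.
k=3: 103.9 kHz, 140.9 kHz.
Within [52.2 kHz, 88.6 kHz]: 59.3 kHz, 63.1 kHz.

59.3 kHz, 63.1 kHz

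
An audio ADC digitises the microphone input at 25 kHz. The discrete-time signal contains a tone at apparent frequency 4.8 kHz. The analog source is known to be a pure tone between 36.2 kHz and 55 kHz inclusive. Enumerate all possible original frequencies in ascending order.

45.2 kHz, 54.8 kHz

Frequencies that alias to 4.8 kHz are k·fs ± 4.8 kHz for integer k ≥ 0.
k=0: 4.8 kHz.
k=1: 20.2 kHz, 29.8 kHz.
k=2: 45.2 kHz, 54.8 kHz.
k=3: 70.2 kHz, 79.8 kHz.
Within [36.2 kHz, 55 kHz]: 45.2 kHz, 54.8 kHz.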